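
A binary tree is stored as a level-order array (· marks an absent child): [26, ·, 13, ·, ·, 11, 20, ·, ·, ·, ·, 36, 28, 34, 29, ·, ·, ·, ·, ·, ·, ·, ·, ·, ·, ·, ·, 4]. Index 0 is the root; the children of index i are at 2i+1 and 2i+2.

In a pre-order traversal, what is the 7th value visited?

Pre-order visits the node, then its left subtree, then its right subtree.
Visit 26.
At 26: no left child.
At 26: go right to 13.
  Visit 13.
  At 13: go left to 11.
    Visit 11.
    At 11: go left to 36.
      36 is a leaf — visit 36.
    At 11: go right to 28.
      28 is a leaf — visit 28.
  At 13: go right to 20.
    Visit 20.
    At 20: go left to 34.
      Visit 34.
      At 34: go left to 4.
        4 is a leaf — visit 4.
      At 34: no right child.
    At 20: go right to 29.
      29 is a leaf — visit 29.
Full pre-order sequence: 26, 13, 11, 36, 28, 20, 34, 4, 29.

34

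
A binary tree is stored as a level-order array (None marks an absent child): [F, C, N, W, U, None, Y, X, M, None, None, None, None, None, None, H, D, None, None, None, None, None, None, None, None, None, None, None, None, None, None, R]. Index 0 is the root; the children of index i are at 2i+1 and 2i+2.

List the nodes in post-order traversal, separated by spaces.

Post-order visits the left subtree, then the right subtree, then the node.
At F: go left to C.
  At C: go left to W.
    At W: go left to X.
      At X: go left to H.
        At H: go left to R.
          R is a leaf — visit R.
        At H: no right child.
        Visit H.
      At X: go right to D.
        D is a leaf — visit D.
      Visit X.
    At W: go right to M.
      M is a leaf — visit M.
    Visit W.
  At C: go right to U.
    U is a leaf — visit U.
  Visit C.
At F: go right to N.
  At N: no left child.
  At N: go right to Y.
    Y is a leaf — visit Y.
  Visit N.
Visit F.

R H D X M W U C Y N F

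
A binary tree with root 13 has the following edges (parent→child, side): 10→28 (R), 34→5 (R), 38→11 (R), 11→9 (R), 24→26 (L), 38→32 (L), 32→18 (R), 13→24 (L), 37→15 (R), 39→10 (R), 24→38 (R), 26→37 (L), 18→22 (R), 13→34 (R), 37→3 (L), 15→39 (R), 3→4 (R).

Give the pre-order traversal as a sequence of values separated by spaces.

13 24 26 37 3 4 15 39 10 28 38 32 18 22 11 9 34 5

Pre-order visits the node, then its left subtree, then its right subtree.
Visit 13.
At 13: go left to 24.
  Visit 24.
  At 24: go left to 26.
    Visit 26.
    At 26: go left to 37.
      Visit 37.
      At 37: go left to 3.
        Visit 3.
        At 3: no left child.
        At 3: go right to 4.
          4 is a leaf — visit 4.
      At 37: go right to 15.
        Visit 15.
        At 15: no left child.
        At 15: go right to 39.
          Visit 39.
          At 39: no left child.
          At 39: go right to 10.
            Visit 10.
            At 10: no left child.
            At 10: go right to 28.
              28 is a leaf — visit 28.
    At 26: no right child.
  At 24: go right to 38.
    Visit 38.
    At 38: go left to 32.
      Visit 32.
      At 32: no left child.
      At 32: go right to 18.
        Visit 18.
        At 18: no left child.
        At 18: go right to 22.
          22 is a leaf — visit 22.
    At 38: go right to 11.
      Visit 11.
      At 11: no left child.
      At 11: go right to 9.
        9 is a leaf — visit 9.
At 13: go right to 34.
  Visit 34.
  At 34: no left child.
  At 34: go right to 5.
    5 is a leaf — visit 5.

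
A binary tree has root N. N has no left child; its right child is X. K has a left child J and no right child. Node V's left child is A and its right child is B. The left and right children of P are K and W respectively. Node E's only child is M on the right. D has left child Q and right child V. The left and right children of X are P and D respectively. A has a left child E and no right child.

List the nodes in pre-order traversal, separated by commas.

Pre-order visits the node, then its left subtree, then its right subtree.
Visit N.
At N: no left child.
At N: go right to X.
  Visit X.
  At X: go left to P.
    Visit P.
    At P: go left to K.
      Visit K.
      At K: go left to J.
        J is a leaf — visit J.
      At K: no right child.
    At P: go right to W.
      W is a leaf — visit W.
  At X: go right to D.
    Visit D.
    At D: go left to Q.
      Q is a leaf — visit Q.
    At D: go right to V.
      Visit V.
      At V: go left to A.
        Visit A.
        At A: go left to E.
          Visit E.
          At E: no left child.
          At E: go right to M.
            M is a leaf — visit M.
        At A: no right child.
      At V: go right to B.
        B is a leaf — visit B.

N, X, P, K, J, W, D, Q, V, A, E, M, B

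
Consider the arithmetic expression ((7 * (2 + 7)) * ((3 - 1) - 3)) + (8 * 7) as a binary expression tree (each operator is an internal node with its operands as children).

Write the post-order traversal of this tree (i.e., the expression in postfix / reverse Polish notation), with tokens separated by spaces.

Post-order on an expression tree gives postfix notation: for each operator, emit left operand, right operand, then the operator.

7 2 7 + * 3 1 - 3 - * 8 7 * +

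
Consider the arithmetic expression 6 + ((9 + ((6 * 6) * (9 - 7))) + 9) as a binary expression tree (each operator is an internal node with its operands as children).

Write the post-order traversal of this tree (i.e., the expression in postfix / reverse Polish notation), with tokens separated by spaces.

6 9 6 6 * 9 7 - * + 9 + +

Post-order on an expression tree gives postfix notation: for each operator, emit left operand, right operand, then the operator.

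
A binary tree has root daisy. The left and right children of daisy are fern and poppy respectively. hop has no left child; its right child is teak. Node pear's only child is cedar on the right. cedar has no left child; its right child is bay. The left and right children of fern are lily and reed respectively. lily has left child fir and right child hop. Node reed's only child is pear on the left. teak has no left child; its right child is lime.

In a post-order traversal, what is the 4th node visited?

hop

Post-order visits the left subtree, then the right subtree, then the node.
At daisy: go left to fern.
  At fern: go left to lily.
    At lily: go left to fir.
      fir is a leaf — visit fir.
    At lily: go right to hop.
      At hop: no left child.
      At hop: go right to teak.
        At teak: no left child.
        At teak: go right to lime.
          lime is a leaf — visit lime.
        Visit teak.
      Visit hop.
    Visit lily.
  At fern: go right to reed.
    At reed: go left to pear.
      At pear: no left child.
      At pear: go right to cedar.
        At cedar: no left child.
        At cedar: go right to bay.
          bay is a leaf — visit bay.
        Visit cedar.
      Visit pear.
    At reed: no right child.
    Visit reed.
  Visit fern.
At daisy: go right to poppy.
  poppy is a leaf — visit poppy.
Visit daisy.
Full post-order sequence: fir, lime, teak, hop, lily, bay, cedar, pear, reed, fern, poppy, daisy.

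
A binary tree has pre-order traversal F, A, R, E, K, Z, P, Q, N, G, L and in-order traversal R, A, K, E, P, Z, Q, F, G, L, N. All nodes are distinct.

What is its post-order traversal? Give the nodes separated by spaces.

The first element of pre-order is the root; it splits in-order into left and right subtrees.
Root F: left subtree has 7 nodes {R, A, K, E, P, Z, Q}, right has 3 {G, L, N}.
  Root A: left subtree has 1 node {R}, right has 5 {K, E, P, Z, Q}.
    Root E: left subtree has 1 node {K}, right has 3 {P, Z, Q}.
      Root Z: left subtree has 1 node {P}, right has 1 {Q}.
  Root N: left subtree has 2 nodes {G, L}, right has 0 { }.
    Root G: left subtree has 0 nodes { }, right has 1 {L}.

R K P Q Z E A L G N F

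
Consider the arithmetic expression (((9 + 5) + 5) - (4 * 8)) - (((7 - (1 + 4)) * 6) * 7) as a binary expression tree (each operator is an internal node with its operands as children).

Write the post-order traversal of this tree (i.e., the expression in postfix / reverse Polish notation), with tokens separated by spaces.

Post-order on an expression tree gives postfix notation: for each operator, emit left operand, right operand, then the operator.

9 5 + 5 + 4 8 * - 7 1 4 + - 6 * 7 * -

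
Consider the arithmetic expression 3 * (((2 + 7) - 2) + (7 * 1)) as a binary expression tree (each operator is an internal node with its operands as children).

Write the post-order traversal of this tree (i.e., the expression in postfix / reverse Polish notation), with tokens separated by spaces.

3 2 7 + 2 - 7 1 * + *

Post-order on an expression tree gives postfix notation: for each operator, emit left operand, right operand, then the operator.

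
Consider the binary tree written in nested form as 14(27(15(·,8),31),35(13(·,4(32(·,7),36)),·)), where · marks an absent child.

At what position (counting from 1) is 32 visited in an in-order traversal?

7

In-order visits the left subtree, then the node, then the right subtree.
At 14: go left to 27.
  At 27: go left to 15.
    At 15: no left child.
    Visit 15.
    At 15: go right to 8.
      8 is a leaf — visit 8.
  Visit 27.
  At 27: go right to 31.
    31 is a leaf — visit 31.
Visit 14.
At 14: go right to 35.
  At 35: go left to 13.
    At 13: no left child.
    Visit 13.
    At 13: go right to 4.
      At 4: go left to 32.
        At 32: no left child.
        Visit 32.
        At 32: go right to 7.
          7 is a leaf — visit 7.
      Visit 4.
      At 4: go right to 36.
        36 is a leaf — visit 36.
  Visit 35.
  At 35: no right child.
Full in-order sequence: 15, 8, 27, 31, 14, 13, 32, 7, 4, 36, 35.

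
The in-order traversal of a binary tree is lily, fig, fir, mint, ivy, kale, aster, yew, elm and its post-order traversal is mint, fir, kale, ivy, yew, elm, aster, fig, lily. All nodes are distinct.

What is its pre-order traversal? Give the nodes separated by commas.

The last element of post-order is the root; it splits in-order into left and right subtrees.
Root lily: left subtree has 0 nodes { }, right has 8 {fig, fir, mint, ivy, kale, aster, yew, elm}.
  Root fig: left subtree has 0 nodes { }, right has 7 {fir, mint, ivy, kale, aster, yew, elm}.
    Root aster: left subtree has 4 nodes {fir, mint, ivy, kale}, right has 2 {yew, elm}.
      Root ivy: left subtree has 2 nodes {fir, mint}, right has 1 {kale}.
        Root fir: left subtree has 0 nodes { }, right has 1 {mint}.
      Root elm: left subtree has 1 node {yew}, right has 0 { }.

lily, fig, aster, ivy, fir, mint, kale, elm, yew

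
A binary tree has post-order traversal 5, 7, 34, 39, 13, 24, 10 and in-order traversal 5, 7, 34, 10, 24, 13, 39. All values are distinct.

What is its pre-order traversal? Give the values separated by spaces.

10 34 7 5 24 13 39

The last element of post-order is the root; it splits in-order into left and right subtrees.
Root 10: left subtree has 3 nodes {5, 7, 34}, right has 3 {24, 13, 39}.
  Root 34: left subtree has 2 nodes {5, 7}, right has 0 { }.
    Root 7: left subtree has 1 node {5}, right has 0 { }.
  Root 24: left subtree has 0 nodes { }, right has 2 {13, 39}.
    Root 13: left subtree has 0 nodes { }, right has 1 {39}.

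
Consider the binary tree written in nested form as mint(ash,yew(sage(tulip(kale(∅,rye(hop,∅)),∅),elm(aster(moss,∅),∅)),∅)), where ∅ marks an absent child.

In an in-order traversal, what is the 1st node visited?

In-order visits the left subtree, then the node, then the right subtree.
At mint: go left to ash.
  ash is a leaf — visit ash.
Visit mint.
At mint: go right to yew.
  At yew: go left to sage.
    At sage: go left to tulip.
      At tulip: go left to kale.
        At kale: no left child.
        Visit kale.
        At kale: go right to rye.
          At rye: go left to hop.
            hop is a leaf — visit hop.
          Visit rye.
          At rye: no right child.
      Visit tulip.
      At tulip: no right child.
    Visit sage.
    At sage: go right to elm.
      At elm: go left to aster.
        At aster: go left to moss.
          moss is a leaf — visit moss.
        Visit aster.
        At aster: no right child.
      Visit elm.
      At elm: no right child.
  Visit yew.
  At yew: no right child.
Full in-order sequence: ash, mint, kale, hop, rye, tulip, sage, moss, aster, elm, yew.

ash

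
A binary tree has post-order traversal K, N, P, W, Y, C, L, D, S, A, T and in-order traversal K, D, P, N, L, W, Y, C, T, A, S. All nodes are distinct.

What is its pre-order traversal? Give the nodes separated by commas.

T, D, K, L, P, N, C, Y, W, A, S

The last element of post-order is the root; it splits in-order into left and right subtrees.
Root T: left subtree has 8 nodes {K, D, P, N, L, W, Y, C}, right has 2 {A, S}.
  Root D: left subtree has 1 node {K}, right has 6 {P, N, L, W, Y, C}.
    Root L: left subtree has 2 nodes {P, N}, right has 3 {W, Y, C}.
      Root P: left subtree has 0 nodes { }, right has 1 {N}.
      Root C: left subtree has 2 nodes {W, Y}, right has 0 { }.
        Root Y: left subtree has 1 node {W}, right has 0 { }.
  Root A: left subtree has 0 nodes { }, right has 1 {S}.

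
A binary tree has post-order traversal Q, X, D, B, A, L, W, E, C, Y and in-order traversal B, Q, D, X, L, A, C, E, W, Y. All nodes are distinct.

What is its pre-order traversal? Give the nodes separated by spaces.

The last element of post-order is the root; it splits in-order into left and right subtrees.
Root Y: left subtree has 9 nodes {B, Q, D, X, L, A, C, E, W}, right has 0 { }.
  Root C: left subtree has 6 nodes {B, Q, D, X, L, A}, right has 2 {E, W}.
    Root L: left subtree has 4 nodes {B, Q, D, X}, right has 1 {A}.
      Root B: left subtree has 0 nodes { }, right has 3 {Q, D, X}.
        Root D: left subtree has 1 node {Q}, right has 1 {X}.
    Root E: left subtree has 0 nodes { }, right has 1 {W}.

Y C L B D Q X A E W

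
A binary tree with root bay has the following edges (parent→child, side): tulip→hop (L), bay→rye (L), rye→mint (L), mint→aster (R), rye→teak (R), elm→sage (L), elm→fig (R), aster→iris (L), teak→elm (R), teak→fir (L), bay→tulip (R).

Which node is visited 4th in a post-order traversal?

Post-order visits the left subtree, then the right subtree, then the node.
At bay: go left to rye.
  At rye: go left to mint.
    At mint: no left child.
    At mint: go right to aster.
      At aster: go left to iris.
        iris is a leaf — visit iris.
      At aster: no right child.
      Visit aster.
    Visit mint.
  At rye: go right to teak.
    At teak: go left to fir.
      fir is a leaf — visit fir.
    At teak: go right to elm.
      At elm: go left to sage.
        sage is a leaf — visit sage.
      At elm: go right to fig.
        fig is a leaf — visit fig.
      Visit elm.
    Visit teak.
  Visit rye.
At bay: go right to tulip.
  At tulip: go left to hop.
    hop is a leaf — visit hop.
  At tulip: no right child.
  Visit tulip.
Visit bay.
Full post-order sequence: iris, aster, mint, fir, sage, fig, elm, teak, rye, hop, tulip, bay.

fir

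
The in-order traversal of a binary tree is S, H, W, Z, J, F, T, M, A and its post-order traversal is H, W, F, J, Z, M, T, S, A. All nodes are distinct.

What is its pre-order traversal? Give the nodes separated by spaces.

A S T Z W H J F M

The last element of post-order is the root; it splits in-order into left and right subtrees.
Root A: left subtree has 8 nodes {S, H, W, Z, J, F, T, M}, right has 0 { }.
  Root S: left subtree has 0 nodes { }, right has 7 {H, W, Z, J, F, T, M}.
    Root T: left subtree has 5 nodes {H, W, Z, J, F}, right has 1 {M}.
      Root Z: left subtree has 2 nodes {H, W}, right has 2 {J, F}.
        Root W: left subtree has 1 node {H}, right has 0 { }.
        Root J: left subtree has 0 nodes { }, right has 1 {F}.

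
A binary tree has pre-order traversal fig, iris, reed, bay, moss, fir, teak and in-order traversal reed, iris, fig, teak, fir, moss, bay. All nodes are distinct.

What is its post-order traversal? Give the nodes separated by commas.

The first element of pre-order is the root; it splits in-order into left and right subtrees.
Root fig: left subtree has 2 nodes {reed, iris}, right has 4 {teak, fir, moss, bay}.
  Root iris: left subtree has 1 node {reed}, right has 0 { }.
  Root bay: left subtree has 3 nodes {teak, fir, moss}, right has 0 { }.
    Root moss: left subtree has 2 nodes {teak, fir}, right has 0 { }.
      Root fir: left subtree has 1 node {teak}, right has 0 { }.

reed, iris, teak, fir, moss, bay, fig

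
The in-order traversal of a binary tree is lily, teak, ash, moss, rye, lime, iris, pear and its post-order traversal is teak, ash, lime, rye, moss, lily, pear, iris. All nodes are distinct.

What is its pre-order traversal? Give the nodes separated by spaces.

The last element of post-order is the root; it splits in-order into left and right subtrees.
Root iris: left subtree has 6 nodes {lily, teak, ash, moss, rye, lime}, right has 1 {pear}.
  Root lily: left subtree has 0 nodes { }, right has 5 {teak, ash, moss, rye, lime}.
    Root moss: left subtree has 2 nodes {teak, ash}, right has 2 {rye, lime}.
      Root ash: left subtree has 1 node {teak}, right has 0 { }.
      Root rye: left subtree has 0 nodes { }, right has 1 {lime}.

iris lily moss ash teak rye lime pear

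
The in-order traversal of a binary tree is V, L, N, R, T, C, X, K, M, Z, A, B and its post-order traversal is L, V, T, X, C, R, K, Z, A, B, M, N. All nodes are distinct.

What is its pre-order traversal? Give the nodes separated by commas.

N, V, L, M, K, R, C, T, X, B, A, Z

The last element of post-order is the root; it splits in-order into left and right subtrees.
Root N: left subtree has 2 nodes {V, L}, right has 9 {R, T, C, X, K, M, Z, A, B}.
  Root V: left subtree has 0 nodes { }, right has 1 {L}.
  Root M: left subtree has 5 nodes {R, T, C, X, K}, right has 3 {Z, A, B}.
    Root K: left subtree has 4 nodes {R, T, C, X}, right has 0 { }.
      Root R: left subtree has 0 nodes { }, right has 3 {T, C, X}.
        Root C: left subtree has 1 node {T}, right has 1 {X}.
    Root B: left subtree has 2 nodes {Z, A}, right has 0 { }.
      Root A: left subtree has 1 node {Z}, right has 0 { }.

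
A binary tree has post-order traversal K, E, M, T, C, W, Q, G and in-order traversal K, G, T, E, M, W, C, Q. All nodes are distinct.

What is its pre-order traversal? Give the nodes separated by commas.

The last element of post-order is the root; it splits in-order into left and right subtrees.
Root G: left subtree has 1 node {K}, right has 6 {T, E, M, W, C, Q}.
  Root Q: left subtree has 5 nodes {T, E, M, W, C}, right has 0 { }.
    Root W: left subtree has 3 nodes {T, E, M}, right has 1 {C}.
      Root T: left subtree has 0 nodes { }, right has 2 {E, M}.
        Root M: left subtree has 1 node {E}, right has 0 { }.

G, K, Q, W, T, M, E, C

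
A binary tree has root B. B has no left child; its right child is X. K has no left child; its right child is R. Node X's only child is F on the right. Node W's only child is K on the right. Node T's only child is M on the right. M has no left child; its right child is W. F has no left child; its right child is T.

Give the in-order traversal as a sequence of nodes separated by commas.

In-order visits the left subtree, then the node, then the right subtree.
At B: no left child.
Visit B.
At B: go right to X.
  At X: no left child.
  Visit X.
  At X: go right to F.
    At F: no left child.
    Visit F.
    At F: go right to T.
      At T: no left child.
      Visit T.
      At T: go right to M.
        At M: no left child.
        Visit M.
        At M: go right to W.
          At W: no left child.
          Visit W.
          At W: go right to K.
            At K: no left child.
            Visit K.
            At K: go right to R.
              R is a leaf — visit R.

B, X, F, T, M, W, K, R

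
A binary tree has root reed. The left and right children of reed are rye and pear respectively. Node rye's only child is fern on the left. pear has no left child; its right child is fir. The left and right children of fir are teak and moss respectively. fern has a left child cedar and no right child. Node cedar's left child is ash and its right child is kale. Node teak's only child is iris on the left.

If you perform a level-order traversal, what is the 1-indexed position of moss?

8

Level-order visits nodes level by level from the root, left to right within each level.
Level 0: reed
Level 1: rye, pear
Level 2: fern, fir
Level 3: cedar, teak, moss
Level 4: ash, kale, iris
Full level-order sequence: reed, rye, pear, fern, fir, cedar, teak, moss, ash, kale, iris.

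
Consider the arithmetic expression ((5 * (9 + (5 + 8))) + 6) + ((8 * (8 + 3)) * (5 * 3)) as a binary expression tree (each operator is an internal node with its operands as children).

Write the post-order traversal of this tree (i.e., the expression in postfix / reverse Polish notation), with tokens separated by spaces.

Post-order on an expression tree gives postfix notation: for each operator, emit left operand, right operand, then the operator.

5 9 5 8 + + * 6 + 8 8 3 + * 5 3 * * +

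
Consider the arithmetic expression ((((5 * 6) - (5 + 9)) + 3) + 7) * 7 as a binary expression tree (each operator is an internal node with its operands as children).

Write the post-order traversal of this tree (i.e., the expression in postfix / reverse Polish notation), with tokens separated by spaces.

5 6 * 5 9 + - 3 + 7 + 7 *

Post-order on an expression tree gives postfix notation: for each operator, emit left operand, right operand, then the operator.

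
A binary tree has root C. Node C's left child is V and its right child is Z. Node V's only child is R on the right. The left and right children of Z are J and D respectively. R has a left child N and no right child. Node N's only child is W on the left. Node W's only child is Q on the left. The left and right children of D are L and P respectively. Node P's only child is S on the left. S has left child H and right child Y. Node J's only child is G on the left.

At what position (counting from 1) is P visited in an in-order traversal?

15

In-order visits the left subtree, then the node, then the right subtree.
At C: go left to V.
  At V: no left child.
  Visit V.
  At V: go right to R.
    At R: go left to N.
      At N: go left to W.
        At W: go left to Q.
          Q is a leaf — visit Q.
        Visit W.
        At W: no right child.
      Visit N.
      At N: no right child.
    Visit R.
    At R: no right child.
Visit C.
At C: go right to Z.
  At Z: go left to J.
    At J: go left to G.
      G is a leaf — visit G.
    Visit J.
    At J: no right child.
  Visit Z.
  At Z: go right to D.
    At D: go left to L.
      L is a leaf — visit L.
    Visit D.
    At D: go right to P.
      At P: go left to S.
        At S: go left to H.
          H is a leaf — visit H.
        Visit S.
        At S: go right to Y.
          Y is a leaf — visit Y.
      Visit P.
      At P: no right child.
Full in-order sequence: V, Q, W, N, R, C, G, J, Z, L, D, H, S, Y, P.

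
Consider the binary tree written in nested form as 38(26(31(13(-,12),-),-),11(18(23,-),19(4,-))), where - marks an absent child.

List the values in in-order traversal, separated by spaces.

13 12 31 26 38 23 18 11 4 19

In-order visits the left subtree, then the node, then the right subtree.
At 38: go left to 26.
  At 26: go left to 31.
    At 31: go left to 13.
      At 13: no left child.
      Visit 13.
      At 13: go right to 12.
        12 is a leaf — visit 12.
    Visit 31.
    At 31: no right child.
  Visit 26.
  At 26: no right child.
Visit 38.
At 38: go right to 11.
  At 11: go left to 18.
    At 18: go left to 23.
      23 is a leaf — visit 23.
    Visit 18.
    At 18: no right child.
  Visit 11.
  At 11: go right to 19.
    At 19: go left to 4.
      4 is a leaf — visit 4.
    Visit 19.
    At 19: no right child.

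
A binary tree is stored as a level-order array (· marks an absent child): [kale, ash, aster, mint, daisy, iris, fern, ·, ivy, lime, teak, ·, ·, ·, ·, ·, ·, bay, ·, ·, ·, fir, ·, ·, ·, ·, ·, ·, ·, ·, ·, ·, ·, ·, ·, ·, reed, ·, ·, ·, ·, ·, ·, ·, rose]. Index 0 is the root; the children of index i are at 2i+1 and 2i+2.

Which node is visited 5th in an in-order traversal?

ash

In-order visits the left subtree, then the node, then the right subtree.
At kale: go left to ash.
  At ash: go left to mint.
    At mint: no left child.
    Visit mint.
    At mint: go right to ivy.
      At ivy: go left to bay.
        At bay: no left child.
        Visit bay.
        At bay: go right to reed.
          reed is a leaf — visit reed.
      Visit ivy.
      At ivy: no right child.
  Visit ash.
  At ash: go right to daisy.
    At daisy: go left to lime.
      lime is a leaf — visit lime.
    Visit daisy.
    At daisy: go right to teak.
      At teak: go left to fir.
        At fir: no left child.
        Visit fir.
        At fir: go right to rose.
          rose is a leaf — visit rose.
      Visit teak.
      At teak: no right child.
Visit kale.
At kale: go right to aster.
  At aster: go left to iris.
    iris is a leaf — visit iris.
  Visit aster.
  At aster: go right to fern.
    fern is a leaf — visit fern.
Full in-order sequence: mint, bay, reed, ivy, ash, lime, daisy, fir, rose, teak, kale, iris, aster, fern.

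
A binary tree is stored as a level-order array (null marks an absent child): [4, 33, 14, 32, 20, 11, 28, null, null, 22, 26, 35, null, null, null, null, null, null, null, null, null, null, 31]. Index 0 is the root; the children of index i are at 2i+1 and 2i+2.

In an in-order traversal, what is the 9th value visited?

11

In-order visits the left subtree, then the node, then the right subtree.
At 4: go left to 33.
  At 33: go left to 32.
    32 is a leaf — visit 32.
  Visit 33.
  At 33: go right to 20.
    At 20: go left to 22.
      22 is a leaf — visit 22.
    Visit 20.
    At 20: go right to 26.
      At 26: no left child.
      Visit 26.
      At 26: go right to 31.
        31 is a leaf — visit 31.
Visit 4.
At 4: go right to 14.
  At 14: go left to 11.
    At 11: go left to 35.
      35 is a leaf — visit 35.
    Visit 11.
    At 11: no right child.
  Visit 14.
  At 14: go right to 28.
    28 is a leaf — visit 28.
Full in-order sequence: 32, 33, 22, 20, 26, 31, 4, 35, 11, 14, 28.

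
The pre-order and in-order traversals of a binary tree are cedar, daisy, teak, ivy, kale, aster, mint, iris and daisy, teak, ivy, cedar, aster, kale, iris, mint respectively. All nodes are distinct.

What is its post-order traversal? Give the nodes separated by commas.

ivy, teak, daisy, aster, iris, mint, kale, cedar

The first element of pre-order is the root; it splits in-order into left and right subtrees.
Root cedar: left subtree has 3 nodes {daisy, teak, ivy}, right has 4 {aster, kale, iris, mint}.
  Root daisy: left subtree has 0 nodes { }, right has 2 {teak, ivy}.
    Root teak: left subtree has 0 nodes { }, right has 1 {ivy}.
  Root kale: left subtree has 1 node {aster}, right has 2 {iris, mint}.
    Root mint: left subtree has 1 node {iris}, right has 0 { }.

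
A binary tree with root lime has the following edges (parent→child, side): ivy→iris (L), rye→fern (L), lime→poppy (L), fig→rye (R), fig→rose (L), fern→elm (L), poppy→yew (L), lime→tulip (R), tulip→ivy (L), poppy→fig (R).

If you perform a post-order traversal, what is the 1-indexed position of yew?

1

Post-order visits the left subtree, then the right subtree, then the node.
At lime: go left to poppy.
  At poppy: go left to yew.
    yew is a leaf — visit yew.
  At poppy: go right to fig.
    At fig: go left to rose.
      rose is a leaf — visit rose.
    At fig: go right to rye.
      At rye: go left to fern.
        At fern: go left to elm.
          elm is a leaf — visit elm.
        At fern: no right child.
        Visit fern.
      At rye: no right child.
      Visit rye.
    Visit fig.
  Visit poppy.
At lime: go right to tulip.
  At tulip: go left to ivy.
    At ivy: go left to iris.
      iris is a leaf — visit iris.
    At ivy: no right child.
    Visit ivy.
  At tulip: no right child.
  Visit tulip.
Visit lime.
Full post-order sequence: yew, rose, elm, fern, rye, fig, poppy, iris, ivy, tulip, lime.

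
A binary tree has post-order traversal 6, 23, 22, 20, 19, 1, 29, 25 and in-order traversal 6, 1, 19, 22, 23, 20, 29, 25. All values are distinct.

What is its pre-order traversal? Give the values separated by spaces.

The last element of post-order is the root; it splits in-order into left and right subtrees.
Root 25: left subtree has 7 nodes {6, 1, 19, 22, 23, 20, 29}, right has 0 { }.
  Root 29: left subtree has 6 nodes {6, 1, 19, 22, 23, 20}, right has 0 { }.
    Root 1: left subtree has 1 node {6}, right has 4 {19, 22, 23, 20}.
      Root 19: left subtree has 0 nodes { }, right has 3 {22, 23, 20}.
        Root 20: left subtree has 2 nodes {22, 23}, right has 0 { }.
          Root 22: left subtree has 0 nodes { }, right has 1 {23}.

25 29 1 6 19 20 22 23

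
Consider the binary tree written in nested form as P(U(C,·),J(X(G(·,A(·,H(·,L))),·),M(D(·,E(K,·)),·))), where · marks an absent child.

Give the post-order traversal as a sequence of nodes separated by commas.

Post-order visits the left subtree, then the right subtree, then the node.
At P: go left to U.
  At U: go left to C.
    C is a leaf — visit C.
  At U: no right child.
  Visit U.
At P: go right to J.
  At J: go left to X.
    At X: go left to G.
      At G: no left child.
      At G: go right to A.
        At A: no left child.
        At A: go right to H.
          At H: no left child.
          At H: go right to L.
            L is a leaf — visit L.
          Visit H.
        Visit A.
      Visit G.
    At X: no right child.
    Visit X.
  At J: go right to M.
    At M: go left to D.
      At D: no left child.
      At D: go right to E.
        At E: go left to K.
          K is a leaf — visit K.
        At E: no right child.
        Visit E.
      Visit D.
    At M: no right child.
    Visit M.
  Visit J.
Visit P.

C, U, L, H, A, G, X, K, E, D, M, J, P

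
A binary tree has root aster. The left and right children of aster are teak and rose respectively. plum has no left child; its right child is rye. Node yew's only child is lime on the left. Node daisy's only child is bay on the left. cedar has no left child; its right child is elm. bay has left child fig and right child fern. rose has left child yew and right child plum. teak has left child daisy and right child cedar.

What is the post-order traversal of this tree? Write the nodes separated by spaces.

fig fern bay daisy elm cedar teak lime yew rye plum rose aster

Post-order visits the left subtree, then the right subtree, then the node.
At aster: go left to teak.
  At teak: go left to daisy.
    At daisy: go left to bay.
      At bay: go left to fig.
        fig is a leaf — visit fig.
      At bay: go right to fern.
        fern is a leaf — visit fern.
      Visit bay.
    At daisy: no right child.
    Visit daisy.
  At teak: go right to cedar.
    At cedar: no left child.
    At cedar: go right to elm.
      elm is a leaf — visit elm.
    Visit cedar.
  Visit teak.
At aster: go right to rose.
  At rose: go left to yew.
    At yew: go left to lime.
      lime is a leaf — visit lime.
    At yew: no right child.
    Visit yew.
  At rose: go right to plum.
    At plum: no left child.
    At plum: go right to rye.
      rye is a leaf — visit rye.
    Visit plum.
  Visit rose.
Visit aster.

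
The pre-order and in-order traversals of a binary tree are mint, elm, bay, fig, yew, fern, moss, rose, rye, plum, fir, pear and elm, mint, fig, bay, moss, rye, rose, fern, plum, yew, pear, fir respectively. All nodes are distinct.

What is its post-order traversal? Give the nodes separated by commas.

The first element of pre-order is the root; it splits in-order into left and right subtrees.
Root mint: left subtree has 1 node {elm}, right has 10 {fig, bay, moss, rye, rose, fern, plum, yew, pear, fir}.
  Root bay: left subtree has 1 node {fig}, right has 8 {moss, rye, rose, fern, plum, yew, pear, fir}.
    Root yew: left subtree has 5 nodes {moss, rye, rose, fern, plum}, right has 2 {pear, fir}.
      Root fern: left subtree has 3 nodes {moss, rye, rose}, right has 1 {plum}.
        Root moss: left subtree has 0 nodes { }, right has 2 {rye, rose}.
          Root rose: left subtree has 1 node {rye}, right has 0 { }.
      Root fir: left subtree has 1 node {pear}, right has 0 { }.

elm, fig, rye, rose, moss, plum, fern, pear, fir, yew, bay, mint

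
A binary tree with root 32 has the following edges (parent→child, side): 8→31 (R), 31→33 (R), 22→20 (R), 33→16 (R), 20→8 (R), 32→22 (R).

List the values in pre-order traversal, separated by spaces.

Pre-order visits the node, then its left subtree, then its right subtree.
Visit 32.
At 32: no left child.
At 32: go right to 22.
  Visit 22.
  At 22: no left child.
  At 22: go right to 20.
    Visit 20.
    At 20: no left child.
    At 20: go right to 8.
      Visit 8.
      At 8: no left child.
      At 8: go right to 31.
        Visit 31.
        At 31: no left child.
        At 31: go right to 33.
          Visit 33.
          At 33: no left child.
          At 33: go right to 16.
            16 is a leaf — visit 16.

32 22 20 8 31 33 16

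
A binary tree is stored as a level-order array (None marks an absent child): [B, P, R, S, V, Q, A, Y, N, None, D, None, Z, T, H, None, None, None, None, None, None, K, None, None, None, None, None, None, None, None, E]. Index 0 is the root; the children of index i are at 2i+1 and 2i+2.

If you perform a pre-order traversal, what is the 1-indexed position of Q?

Pre-order visits the node, then its left subtree, then its right subtree.
Visit B.
At B: go left to P.
  Visit P.
  At P: go left to S.
    Visit S.
    At S: go left to Y.
      Y is a leaf — visit Y.
    At S: go right to N.
      N is a leaf — visit N.
  At P: go right to V.
    Visit V.
    At V: no left child.
    At V: go right to D.
      Visit D.
      At D: go left to K.
        K is a leaf — visit K.
      At D: no right child.
At B: go right to R.
  Visit R.
  At R: go left to Q.
    Visit Q.
    At Q: no left child.
    At Q: go right to Z.
      Z is a leaf — visit Z.
  At R: go right to A.
    Visit A.
    At A: go left to T.
      T is a leaf — visit T.
    At A: go right to H.
      Visit H.
      At H: no left child.
      At H: go right to E.
        E is a leaf — visit E.
Full pre-order sequence: B, P, S, Y, N, V, D, K, R, Q, Z, A, T, H, E.

10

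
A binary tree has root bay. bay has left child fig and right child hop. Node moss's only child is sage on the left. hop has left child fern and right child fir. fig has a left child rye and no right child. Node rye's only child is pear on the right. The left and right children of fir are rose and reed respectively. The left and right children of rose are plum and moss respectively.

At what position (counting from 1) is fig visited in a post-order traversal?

3

Post-order visits the left subtree, then the right subtree, then the node.
At bay: go left to fig.
  At fig: go left to rye.
    At rye: no left child.
    At rye: go right to pear.
      pear is a leaf — visit pear.
    Visit rye.
  At fig: no right child.
  Visit fig.
At bay: go right to hop.
  At hop: go left to fern.
    fern is a leaf — visit fern.
  At hop: go right to fir.
    At fir: go left to rose.
      At rose: go left to plum.
        plum is a leaf — visit plum.
      At rose: go right to moss.
        At moss: go left to sage.
          sage is a leaf — visit sage.
        At moss: no right child.
        Visit moss.
      Visit rose.
    At fir: go right to reed.
      reed is a leaf — visit reed.
    Visit fir.
  Visit hop.
Visit bay.
Full post-order sequence: pear, rye, fig, fern, plum, sage, moss, rose, reed, fir, hop, bay.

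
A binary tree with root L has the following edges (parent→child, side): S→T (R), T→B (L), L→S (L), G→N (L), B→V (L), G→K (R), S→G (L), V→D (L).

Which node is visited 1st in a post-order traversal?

Post-order visits the left subtree, then the right subtree, then the node.
At L: go left to S.
  At S: go left to G.
    At G: go left to N.
      N is a leaf — visit N.
    At G: go right to K.
      K is a leaf — visit K.
    Visit G.
  At S: go right to T.
    At T: go left to B.
      At B: go left to V.
        At V: go left to D.
          D is a leaf — visit D.
        At V: no right child.
        Visit V.
      At B: no right child.
      Visit B.
    At T: no right child.
    Visit T.
  Visit S.
At L: no right child.
Visit L.
Full post-order sequence: N, K, G, D, V, B, T, S, L.

N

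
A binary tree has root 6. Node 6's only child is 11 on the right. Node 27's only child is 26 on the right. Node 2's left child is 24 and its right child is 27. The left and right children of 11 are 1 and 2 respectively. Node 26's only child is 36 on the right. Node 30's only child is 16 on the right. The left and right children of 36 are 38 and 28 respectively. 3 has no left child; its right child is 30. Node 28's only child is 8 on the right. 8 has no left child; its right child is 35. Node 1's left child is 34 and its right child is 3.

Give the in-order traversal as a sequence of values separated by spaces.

In-order visits the left subtree, then the node, then the right subtree.
At 6: no left child.
Visit 6.
At 6: go right to 11.
  At 11: go left to 1.
    At 1: go left to 34.
      34 is a leaf — visit 34.
    Visit 1.
    At 1: go right to 3.
      At 3: no left child.
      Visit 3.
      At 3: go right to 30.
        At 30: no left child.
        Visit 30.
        At 30: go right to 16.
          16 is a leaf — visit 16.
  Visit 11.
  At 11: go right to 2.
    At 2: go left to 24.
      24 is a leaf — visit 24.
    Visit 2.
    At 2: go right to 27.
      At 27: no left child.
      Visit 27.
      At 27: go right to 26.
        At 26: no left child.
        Visit 26.
        At 26: go right to 36.
          At 36: go left to 38.
            38 is a leaf — visit 38.
          Visit 36.
          At 36: go right to 28.
            At 28: no left child.
            Visit 28.
            At 28: go right to 8.
              At 8: no left child.
              Visit 8.
              At 8: go right to 35.
                35 is a leaf — visit 35.

6 34 1 3 30 16 11 24 2 27 26 38 36 28 8 35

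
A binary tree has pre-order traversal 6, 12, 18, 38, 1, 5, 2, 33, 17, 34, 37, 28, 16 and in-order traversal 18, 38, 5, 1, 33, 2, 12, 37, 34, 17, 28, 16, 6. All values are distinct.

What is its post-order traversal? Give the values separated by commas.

5, 33, 2, 1, 38, 18, 37, 34, 16, 28, 17, 12, 6

The first element of pre-order is the root; it splits in-order into left and right subtrees.
Root 6: left subtree has 12 nodes {18, 38, 5, 1, 33, 2, 12, 37, 34, 17, 28, 16}, right has 0 { }.
  Root 12: left subtree has 6 nodes {18, 38, 5, 1, 33, 2}, right has 5 {37, 34, 17, 28, 16}.
    Root 18: left subtree has 0 nodes { }, right has 5 {38, 5, 1, 33, 2}.
      Root 38: left subtree has 0 nodes { }, right has 4 {5, 1, 33, 2}.
        Root 1: left subtree has 1 node {5}, right has 2 {33, 2}.
          Root 2: left subtree has 1 node {33}, right has 0 { }.
    Root 17: left subtree has 2 nodes {37, 34}, right has 2 {28, 16}.
      Root 34: left subtree has 1 node {37}, right has 0 { }.
      Root 28: left subtree has 0 nodes { }, right has 1 {16}.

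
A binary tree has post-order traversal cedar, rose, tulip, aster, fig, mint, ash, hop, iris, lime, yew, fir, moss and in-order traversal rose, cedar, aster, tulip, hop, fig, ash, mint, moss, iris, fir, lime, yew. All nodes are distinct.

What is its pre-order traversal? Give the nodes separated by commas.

moss, hop, aster, rose, cedar, tulip, ash, fig, mint, fir, iris, yew, lime

The last element of post-order is the root; it splits in-order into left and right subtrees.
Root moss: left subtree has 8 nodes {rose, cedar, aster, tulip, hop, fig, ash, mint}, right has 4 {iris, fir, lime, yew}.
  Root hop: left subtree has 4 nodes {rose, cedar, aster, tulip}, right has 3 {fig, ash, mint}.
    Root aster: left subtree has 2 nodes {rose, cedar}, right has 1 {tulip}.
      Root rose: left subtree has 0 nodes { }, right has 1 {cedar}.
    Root ash: left subtree has 1 node {fig}, right has 1 {mint}.
  Root fir: left subtree has 1 node {iris}, right has 2 {lime, yew}.
    Root yew: left subtree has 1 node {lime}, right has 0 { }.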